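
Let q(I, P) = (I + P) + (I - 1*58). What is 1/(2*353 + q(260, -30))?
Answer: 1/1138 ≈ 0.00087873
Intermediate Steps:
q(I, P) = -58 + P + 2*I (q(I, P) = (I + P) + (I - 58) = (I + P) + (-58 + I) = -58 + P + 2*I)
1/(2*353 + q(260, -30)) = 1/(2*353 + (-58 - 30 + 2*260)) = 1/(706 + (-58 - 30 + 520)) = 1/(706 + 432) = 1/1138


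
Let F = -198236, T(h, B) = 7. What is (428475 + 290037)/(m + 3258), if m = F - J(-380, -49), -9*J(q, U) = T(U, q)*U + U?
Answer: -3233304/877597 ≈ -3.6843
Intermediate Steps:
J(q, U) = -8*U/9 (J(q, U) = -(7*U + U)/9 = -8*U/9)
m = -1784516/9 (m = -198236 - (-8)*(-49)/9 = -198236 - 1*392/9 = -198236 - 392/9 = -1784516/9 ≈ -1.9828e+5)
(428475 + 290037)/(m + 3258) = (428475 + 290037)/(-1784516/9 + 3258) = 718512/(-1755194/9) = 718512*(-9/1755194) = -3233304/877597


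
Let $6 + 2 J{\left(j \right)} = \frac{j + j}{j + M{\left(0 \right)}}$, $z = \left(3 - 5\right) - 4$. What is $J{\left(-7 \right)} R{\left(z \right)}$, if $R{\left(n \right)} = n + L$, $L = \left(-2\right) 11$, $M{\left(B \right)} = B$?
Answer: $56$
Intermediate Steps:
$L = -22$
$z = -6$ ($z = \left(3 - 5\right) - 4 = -2 - 4 = -6$)
$R{\left(n \right)} = -22 + n$ ($R{\left(n \right)} = n - 22 = -22 + n$)
$J{\left(j \right)} = -2$ ($J{\left(j \right)} = -3 + \frac{\left(j + j\right) \frac{1}{j + 0}}{2} = -3 + \frac{2 j \frac{1}{j}}{2} = -3 + \frac{1}{2} \cdot 2 = -3 + 1 = -2$)
$J{\left(-7 \right)} R{\left(z \right)} = - 2 \left(-22 - 6\right) = \left(-2\right) \left(-28\right) = 56$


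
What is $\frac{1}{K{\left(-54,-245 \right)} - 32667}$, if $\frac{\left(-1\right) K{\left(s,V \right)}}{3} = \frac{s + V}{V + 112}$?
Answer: $- \frac{133}{4345608} \approx -3.0606 \cdot 10^{-5}$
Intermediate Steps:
$K{\left(s,V \right)} = - \frac{3 \left(V + s\right)}{112 + V}$ ($K{\left(s,V \right)} = - 3 \frac{s + V}{V + 112} = - 3 \frac{V + s}{112 + V} = - \frac{3 \left(V + s\right)}{112 + V}$)
$\frac{1}{K{\left(-54,-245 \right)} - 32667} = \frac{1}{\frac{3 \left(\left(-1\right) \left(-245\right) - -54\right)}{112 - 245} - 32667} = \frac{1}{\frac{3 \left(245 + 54\right)}{-133} - 32667} = \frac{1}{3 \left(- \frac{1}{133}\right) 299 - 32667} = \frac{1}{- \frac{897}{133} - 32667} = \frac{1}{- \frac{4345608}{133}} = - \frac{133}{4345608}$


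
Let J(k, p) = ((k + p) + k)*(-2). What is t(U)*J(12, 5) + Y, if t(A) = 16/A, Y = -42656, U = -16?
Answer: -42598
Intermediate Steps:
J(k, p) = -4*k - 2*p (J(k, p) = (p + 2*k)*(-2) = -4*k - 2*p)
t(U)*J(12, 5) + Y = (16/(-16))*(-4*12 - 2*5) - 42656 = (16*(-1/16))*(-48 - 10) - 42656 = -1*(-58) - 42656 = 58 - 42656 = -42598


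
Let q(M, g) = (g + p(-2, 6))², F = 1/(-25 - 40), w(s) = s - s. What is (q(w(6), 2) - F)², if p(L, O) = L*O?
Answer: 42263001/4225 ≈ 10003.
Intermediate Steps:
w(s) = 0
F = -1/65 (F = 1/(-65) = -1/65 ≈ -0.015385)
q(M, g) = (-12 + g)² (q(M, g) = (g - 2*6)² = (g - 12)² = (-12 + g)²)
(q(w(6), 2) - F)² = ((-12 + 2)² - 1*(-1/65))² = ((-10)² + 1/65)² = (100 + 1/65)² = (6501/65)² = 42263001/4225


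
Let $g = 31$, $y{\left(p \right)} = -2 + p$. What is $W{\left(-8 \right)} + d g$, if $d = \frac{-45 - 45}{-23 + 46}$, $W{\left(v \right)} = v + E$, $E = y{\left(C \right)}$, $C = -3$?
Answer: $- \frac{3089}{23} \approx -134.3$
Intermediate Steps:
$E = -5$ ($E = -2 - 3 = -5$)
$W{\left(v \right)} = -5 + v$ ($W{\left(v \right)} = v - 5 = -5 + v$)
$d = - \frac{90}{23} \approx -3.913$
$W{\left(-8 \right)} + d g = \left(-5 - 8\right) - \frac{2790}{23} = -13 - \frac{2790}{23} = - \frac{3089}{23}$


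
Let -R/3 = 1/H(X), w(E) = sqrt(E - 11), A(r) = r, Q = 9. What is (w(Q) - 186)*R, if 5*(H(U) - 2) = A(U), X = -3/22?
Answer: 1980/7 - 330*I*sqrt(2)/217 ≈ 282.86 - 2.1506*I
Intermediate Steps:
X = -3/22 (X = -3*1/22 = -3/22 ≈ -0.13636)
w(E) = sqrt(-11 + E)
H(U) = 2 + U/5
R = -330/217 (R = -3/(2 + (1/5)*(-3/22)) = -3/(2 - 3/110) = -3/217/110 = -3*110/217 = -330/217 ≈ -1.5207)
(w(Q) - 186)*R = (sqrt(-11 + 9) - 186)*(-330/217) = (sqrt(-2) - 186)*(-330/217) = (I*sqrt(2) - 186)*(-330/217) = (-186 + I*sqrt(2))*(-330/217) = 1980/7 - 330*I*sqrt(2)/217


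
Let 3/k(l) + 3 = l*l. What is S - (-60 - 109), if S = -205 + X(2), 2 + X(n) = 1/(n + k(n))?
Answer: -189/5 ≈ -37.800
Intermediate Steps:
k(l) = 3/(-3 + l²) (k(l) = 3/(-3 + l*l) = 3/(-3 + l²))
X(n) = -2 + 1/(n + 3/(-3 + n²))
S = -1034/5 (S = -205 + (-6 - (-1 + 2*2)*(-3 + 2²))/(3 + 2*(-3 + 2²)) = -205 + (-6 - (-1 + 4)*(-3 + 4))/(3 + 2*(-3 + 4)) = -205 + (-6 - 1*3*1)/(3 + 2*1) = -205 + (-6 - 3)/(3 + 2) = -205 - 9/5 = -1034/5 ≈ -206.80)
S - (-60 - 109) = -1034/5 - (-60 - 109) = -1034/5 - 1*(-169) = -1034/5 + 169 = -189/5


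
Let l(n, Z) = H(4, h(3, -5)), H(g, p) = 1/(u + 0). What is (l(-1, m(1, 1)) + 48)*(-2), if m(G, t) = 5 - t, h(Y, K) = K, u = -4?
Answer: -191/2 ≈ -95.500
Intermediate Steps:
H(g, p) = -¼ (H(g, p) = 1/(-4 + 0) = 1/(-4) = -¼)
l(n, Z) = -¼
(l(-1, m(1, 1)) + 48)*(-2) = (-¼ + 48)*(-2) = (191/4)*(-2) = -191/2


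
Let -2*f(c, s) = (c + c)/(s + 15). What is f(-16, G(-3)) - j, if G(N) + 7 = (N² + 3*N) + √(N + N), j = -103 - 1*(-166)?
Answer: (-63*√6 + 488*I)/(√6 - 8*I) ≈ -61.171 - 0.55988*I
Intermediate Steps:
j = 63 (j = -103 + 166 = 63)
G(N) = -7 + N² + 3*N + √2*√N (G(N) = -7 + ((N² + 3*N) + √(N + N)) = -7 + ((N² + 3*N) + √(2*N)) = -7 + ((N² + 3*N) + √2*√N) = -7 + (N² + 3*N + √2*√N) = -7 + N² + 3*N + √2*√N)
f(c, s) = -c/(15 + s) (f(c, s) = -(c + c)/(2*(s + 15)) = -2*c/(2*(15 + s)) = -c/(15 + s))
f(-16, G(-3)) - j = -1*(-16)/(15 + (-7 + (-3)² + 3*(-3) + √2*√(-3))) - 1*63 = -1*(-16)/(15 + (-7 + 9 - 9 + √2*(I*√3))) - 63 = -1*(-16)/(15 + (-7 + 9 - 9 + I*√6)) - 63 = -1*(-16)/(15 + (-7 + I*√6)) - 63 = -1*(-16)/(8 + I*√6) - 63 = 16/(8 + I*√6) - 63 = -63 + 16/(8 + I*√6)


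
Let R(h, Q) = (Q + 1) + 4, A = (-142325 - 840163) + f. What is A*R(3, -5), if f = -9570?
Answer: 0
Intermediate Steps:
A = -992058 (A = (-142325 - 840163) - 9570 = -982488 - 9570 = -992058)
R(h, Q) = 5 + Q (R(h, Q) = (1 + Q) + 4 = 5 + Q)
A*R(3, -5) = -992058*(5 - 5) = -992058*0 = 0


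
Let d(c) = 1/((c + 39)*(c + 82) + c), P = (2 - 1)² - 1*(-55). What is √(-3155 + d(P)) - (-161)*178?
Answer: 28658 + I*√546898906014/13166 ≈ 28658.0 + 56.169*I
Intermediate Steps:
P = 56 (P = 1² + 55 = 1 + 55 = 56)
d(c) = 1/(c + (39 + c)*(82 + c)) (d(c) = 1/((39 + c)*(82 + c) + c) = 1/(c + (39 + c)*(82 + c)))
√(-3155 + d(P)) - (-161)*178 = √(-3155 + 1/(3198 + 56² + 122*56)) - (-161)*178 = √(-3155 + 1/(3198 + 3136 + 6832)) - 1*(-28658) = √(-3155 + 1/13166) + 28658 = √(-41538729/13166) + 28658 = I*√546898906014/13166 + 28658 = 28658 + I*√546898906014/13166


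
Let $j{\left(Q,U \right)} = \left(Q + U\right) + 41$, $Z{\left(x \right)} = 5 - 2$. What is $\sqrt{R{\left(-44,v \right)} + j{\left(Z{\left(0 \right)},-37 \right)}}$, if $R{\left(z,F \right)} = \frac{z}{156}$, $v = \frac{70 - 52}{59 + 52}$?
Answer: $\frac{\sqrt{10218}}{39} \approx 2.5919$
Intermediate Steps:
$Z{\left(x \right)} = 3$ ($Z{\left(x \right)} = 5 - 2 = 3$)
$v = \frac{6}{37}$ ($v = \frac{18}{111} = 18 \cdot \frac{1}{111} = \frac{6}{37} \approx 0.16216$)
$R{\left(z,F \right)} = \frac{z}{156}$ ($R{\left(z,F \right)} = z \frac{1}{156} = \frac{z}{156}$)
$j{\left(Q,U \right)} = 41 + Q + U$
$\sqrt{R{\left(-44,v \right)} + j{\left(Z{\left(0 \right)},-37 \right)}} = \sqrt{\frac{1}{156} \left(-44\right) + \left(41 + 3 - 37\right)} = \sqrt{- \frac{11}{39} + 7} = \sqrt{\frac{262}{39}} = \frac{\sqrt{10218}}{39}$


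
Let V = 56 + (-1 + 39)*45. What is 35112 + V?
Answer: 36878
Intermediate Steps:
V = 1766 (V = 56 + 38*45 = 56 + 1710 = 1766)
35112 + V = 35112 + 1766 = 36878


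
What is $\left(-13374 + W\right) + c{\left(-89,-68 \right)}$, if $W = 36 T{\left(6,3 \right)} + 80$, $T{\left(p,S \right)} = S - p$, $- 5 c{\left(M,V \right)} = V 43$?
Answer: $- \frac{64086}{5} \approx -12817.0$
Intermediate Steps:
$c{\left(M,V \right)} = - \frac{43 V}{5}$ ($c{\left(M,V \right)} = - \frac{V 43}{5} = - \frac{43 V}{5}$)
$W = -28$ ($W = 36 \left(3 - 6\right) + 80 = 36 \left(-3\right) + 80 = -108 + 80 = -28$)
$\left(-13374 + W\right) + c{\left(-89,-68 \right)} = \left(-13374 - 28\right) - - \frac{2924}{5} = -13402 + \frac{2924}{5} = - \frac{64086}{5}$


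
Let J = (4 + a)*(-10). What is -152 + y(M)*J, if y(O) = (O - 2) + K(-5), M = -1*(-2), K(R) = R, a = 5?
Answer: 298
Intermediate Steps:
J = -90 (J = (4 + 5)*(-10) = 9*(-10) = -90)
M = 2
y(O) = -7 + O (y(O) = (O - 2) - 5 = (-2 + O) - 5 = -7 + O)
-152 + y(M)*J = -152 + (-7 + 2)*(-90) = -152 - 5*(-90) = -152 + 450 = 298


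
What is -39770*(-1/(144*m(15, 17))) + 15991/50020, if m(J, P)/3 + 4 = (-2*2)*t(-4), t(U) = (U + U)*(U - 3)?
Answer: -51780733/615846240 ≈ -0.084081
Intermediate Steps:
t(U) = 2*U*(-3 + U) (t(U) = (2*U)*(-3 + U) = 2*U*(-3 + U))
m(J, P) = -684 (m(J, P) = -12 + 3*((-2*2)*(2*(-4)*(-3 - 4))) = -12 + 3*(-8*(-4)*(-7)) = -12 + 3*(-4*56) = -12 + 3*(-224) = -12 - 672 = -684)
-39770*(-1/(144*m(15, 17))) + 15991/50020 = -39770/((-684*(-144))) + 15991/50020 = -39770/98496 + 15991*(1/50020) = -39770*1/98496 + 15991/50020 = -19885/49248 + 15991/50020 = -51780733/615846240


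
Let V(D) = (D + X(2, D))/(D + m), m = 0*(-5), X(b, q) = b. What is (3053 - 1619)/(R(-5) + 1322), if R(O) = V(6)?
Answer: 2151/1985 ≈ 1.0836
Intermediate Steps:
m = 0
V(D) = (2 + D)/D (V(D) = (D + 2)/(D + 0) = (2 + D)/D)
R(O) = 4/3 (R(O) = (2 + 6)/6 = (1/6)*8 = 4/3)
(3053 - 1619)/(R(-5) + 1322) = (3053 - 1619)/(4/3 + 1322) = 1434/(3970/3) = 1434*(3/3970) = 2151/1985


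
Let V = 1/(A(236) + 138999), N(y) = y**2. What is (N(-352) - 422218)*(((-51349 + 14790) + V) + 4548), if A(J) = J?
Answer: 1329600886229376/139235 ≈ 9.5493e+9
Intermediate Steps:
V = 1/139235 (V = 1/(236 + 138999) = 1/139235 ≈ 7.1821e-6)
(N(-352) - 422218)*(((-51349 + 14790) + V) + 4548) = ((-352)**2 - 422218)*(((-51349 + 14790) + 1/139235) + 4548) = (123904 - 422218)*((-36559 + 1/139235) + 4548) = -298314*(-5090292364/139235 + 4548) = -298314*(-4457051584/139235) = 1329600886229376/139235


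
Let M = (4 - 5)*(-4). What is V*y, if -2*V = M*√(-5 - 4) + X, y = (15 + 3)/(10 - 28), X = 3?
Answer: 3/2 + 6*I ≈ 1.5 + 6.0*I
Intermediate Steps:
M = 4 (M = -1*(-4) = 4)
y = -1 (y = 18/(-18) = 18*(-1/18) = -1)
V = -3/2 - 6*I (V = -(4*√(-5 - 4) + 3)/2 = -(4*√(-9) + 3)/2 = -(4*(3*I) + 3)/2 = -(12*I + 3)/2 = -(3 + 12*I)/2 = -3/2 - 6*I ≈ -1.5 - 6.0*I)
V*y = (-3/2 - 6*I)*(-1) = 3/2 + 6*I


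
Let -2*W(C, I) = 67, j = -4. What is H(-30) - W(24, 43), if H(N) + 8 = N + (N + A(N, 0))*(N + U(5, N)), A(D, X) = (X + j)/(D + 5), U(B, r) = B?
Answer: 1483/2 ≈ 741.50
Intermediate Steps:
A(D, X) = (-4 + X)/(5 + D) (A(D, X) = (X - 4)/(D + 5) = (-4 + X)/(5 + D))
W(C, I) = -67/2 (W(C, I) = -½*67 = -67/2)
H(N) = -8 + N + (5 + N)*(N - 4/(5 + N)) (H(N) = -8 + (N + (N + (-4 + 0)/(5 + N))*(N + 5)) = -8 + (N + (N - 4/(5 + N))*(5 + N)) = -8 + (N + (5 + N)*(N - 4/(5 + N))) = -8 + N + (5 + N)*(N - 4/(5 + N)))
H(-30) - W(24, 43) = (-12 + (-30)² + 6*(-30)) - 1*(-67/2) = (-12 + 900 - 180) + 67/2 = 708 + 67/2 = 1483/2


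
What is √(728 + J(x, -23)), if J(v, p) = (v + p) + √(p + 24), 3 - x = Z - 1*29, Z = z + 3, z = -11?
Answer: √746 ≈ 27.313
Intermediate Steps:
Z = -8 (Z = -11 + 3 = -8)
x = 40 (x = 3 - (-8 - 1*29) = 3 - (-8 - 29) = 3 - 1*(-37) = 3 + 37 = 40)
J(v, p) = p + v + √(24 + p) (J(v, p) = (p + v) + √(24 + p) = p + v + √(24 + p))
√(728 + J(x, -23)) = √(728 + (-23 + 40 + √(24 - 23))) = √(728 + (-23 + 40 + √1)) = √(728 + (-23 + 40 + 1)) = √(728 + 18) = √746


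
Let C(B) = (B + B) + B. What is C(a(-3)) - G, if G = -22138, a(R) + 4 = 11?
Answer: 22159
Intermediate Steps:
a(R) = 7 (a(R) = -4 + 11 = 7)
C(B) = 3*B (C(B) = 2*B + B = 3*B)
C(a(-3)) - G = 3*7 - 1*(-22138) = 21 + 22138 = 22159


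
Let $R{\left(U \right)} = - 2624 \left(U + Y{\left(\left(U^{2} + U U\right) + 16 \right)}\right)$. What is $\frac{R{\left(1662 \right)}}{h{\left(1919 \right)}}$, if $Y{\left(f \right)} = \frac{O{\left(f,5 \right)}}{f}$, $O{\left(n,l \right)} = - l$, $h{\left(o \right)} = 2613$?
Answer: $- \frac{73453805144}{44010759} \approx -1669.0$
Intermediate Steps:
$Y{\left(f \right)} = - \frac{5}{f}$ ($Y{\left(f \right)} = \frac{\left(-1\right) 5}{f} = - \frac{5}{f}$)
$R{\left(U \right)} = - 2624 U + \frac{13120}{16 + 2 U^{2}}$ ($R{\left(U \right)} = - 2624 \left(U - \frac{5}{\left(U^{2} + U U\right) + 16}\right) = - 2624 \left(U - \frac{5}{\left(U^{2} + U^{2}\right) + 16}\right) = - 2624 \left(U - \frac{5}{2 U^{2} + 16}\right) = - 2624 \left(U - \frac{5}{16 + 2 U^{2}}\right) = - 2624 U + \frac{13120}{16 + 2 U^{2}}$)
$\frac{R{\left(1662 \right)}}{h{\left(1919 \right)}} = \frac{1312 \frac{1}{8 + 1662^{2}} \left(5 - 3324 \left(8 + 1662^{2}\right)\right)}{2613} = \frac{1312 \left(5 - 3324 \left(8 + 2762244\right)\right)}{8 + 2762244} \cdot \frac{1}{2613} = \frac{1312 \left(5 - 3324 \cdot 2762252\right)}{2762252} \cdot \frac{1}{2613} = 1312 \cdot \frac{1}{2762252} \left(5 - 9181725648\right) \frac{1}{2613} = 1312 \cdot \frac{1}{2762252} \left(-9181725643\right) \frac{1}{2613} = \left(- \frac{73453805144}{16843}\right) \frac{1}{2613} = - \frac{73453805144}{44010759}$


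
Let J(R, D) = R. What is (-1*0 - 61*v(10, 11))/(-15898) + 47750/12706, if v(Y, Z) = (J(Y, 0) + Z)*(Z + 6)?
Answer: 517914031/100999994 ≈ 5.1279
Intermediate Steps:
v(Y, Z) = (6 + Z)*(Y + Z) (v(Y, Z) = (Y + Z)*(Z + 6) = (Y + Z)*(6 + Z) = (6 + Z)*(Y + Z))
(-1*0 - 61*v(10, 11))/(-15898) + 47750/12706 = (-1*0 - 61*(11² + 6*10 + 6*11 + 10*11))/(-15898) + 47750/12706 = (0 - 61*(121 + 60 + 66 + 110))*(-1/15898) + 47750*(1/12706) = (0 - 61*357)*(-1/15898) + 23875/6353 = (0 - 21777)*(-1/15898) + 23875/6353 = -21777*(-1/15898) + 23875/6353 = 21777/15898 + 23875/6353 = 517914031/100999994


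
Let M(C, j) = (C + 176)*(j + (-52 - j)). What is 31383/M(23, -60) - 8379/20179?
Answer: -719983449/208812292 ≈ -3.4480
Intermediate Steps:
M(C, j) = -9152 - 52*C (M(C, j) = (176 + C)*(-52) = -9152 - 52*C)
31383/M(23, -60) - 8379/20179 = 31383/(-9152 - 52*23) - 8379/20179 = 31383/(-9152 - 1196) - 8379*1/20179 = 31383/(-10348) - 8379/20179 = 31383*(-1/10348) - 8379/20179 = -31383/10348 - 8379/20179 = -719983449/208812292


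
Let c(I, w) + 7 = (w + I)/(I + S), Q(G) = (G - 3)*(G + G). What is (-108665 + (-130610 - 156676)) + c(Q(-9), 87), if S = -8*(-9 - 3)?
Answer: -41179531/104 ≈ -3.9596e+5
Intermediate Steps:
Q(G) = 2*G*(-3 + G) (Q(G) = (-3 + G)*(2*G) = 2*G*(-3 + G))
S = 96 (S = -8*(-12) = 96)
c(I, w) = -7 + (I + w)/(96 + I) (c(I, w) = -7 + (w + I)/(I + 96) = -7 + (I + w)/(96 + I))
(-108665 + (-130610 - 156676)) + c(Q(-9), 87) = (-108665 + (-130610 - 156676)) + (-672 + 87 - 12*(-9)*(-3 - 9))/(96 + 2*(-9)*(-3 - 9)) = (-108665 - 287286) + (-672 + 87 - 12*(-9)*(-12))/(96 + 2*(-9)*(-12)) = -395951 + (-672 + 87 - 6*216)/(96 + 216) = -395951 + (-672 + 87 - 1296)/312 = -395951 + (1/312)*(-1881) = -395951 - 627/104 = -41179531/104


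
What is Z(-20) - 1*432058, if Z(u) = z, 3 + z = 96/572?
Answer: -61784699/143 ≈ -4.3206e+5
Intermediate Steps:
z = -405/143 (z = -3 + 96/572 = -3 + 96*(1/572) = -3 + 24/143 = -405/143 ≈ -2.8322)
Z(u) = -405/143
Z(-20) - 1*432058 = -405/143 - 1*432058 = -405/143 - 432058 = -61784699/143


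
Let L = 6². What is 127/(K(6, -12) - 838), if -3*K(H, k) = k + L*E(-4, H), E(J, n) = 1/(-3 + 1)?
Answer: -127/828 ≈ -0.15338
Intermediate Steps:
L = 36
E(J, n) = -½ (E(J, n) = 1/(-2) = -½)
K(H, k) = 6 - k/3 (K(H, k) = -(k + 36*(-½))/3 = -(k - 18)/3 = -(-18 + k)/3 = 6 - k/3)
127/(K(6, -12) - 838) = 127/((6 - ⅓*(-12)) - 838) = 127/((6 + 4) - 838) = 127/(10 - 838) = 127/(-828) = 127*(-1/828) = -127/828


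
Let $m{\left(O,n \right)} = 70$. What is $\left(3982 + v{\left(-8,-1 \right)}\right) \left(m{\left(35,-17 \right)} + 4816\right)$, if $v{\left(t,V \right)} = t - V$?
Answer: $19421850$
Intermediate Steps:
$\left(3982 + v{\left(-8,-1 \right)}\right) \left(m{\left(35,-17 \right)} + 4816\right) = \left(3982 - 7\right) \left(70 + 4816\right) = \left(3982 + \left(-8 + 1\right)\right) 4886 = \left(3982 - 7\right) 4886 = 3975 \cdot 4886 = 19421850$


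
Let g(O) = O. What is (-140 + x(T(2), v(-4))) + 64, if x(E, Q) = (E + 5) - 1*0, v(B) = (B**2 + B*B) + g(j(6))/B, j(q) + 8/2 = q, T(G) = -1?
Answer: -72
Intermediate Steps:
j(q) = -4 + q
v(B) = 2/B + 2*B**2 (v(B) = (B**2 + B*B) + (-4 + 6)/B = (B**2 + B**2) + 2/B = 2*B**2 + 2/B = 2/B + 2*B**2)
x(E, Q) = 5 + E (x(E, Q) = (5 + E) + 0 = 5 + E)
(-140 + x(T(2), v(-4))) + 64 = (-140 + (5 - 1)) + 64 = (-140 + 4) + 64 = -136 + 64 = -72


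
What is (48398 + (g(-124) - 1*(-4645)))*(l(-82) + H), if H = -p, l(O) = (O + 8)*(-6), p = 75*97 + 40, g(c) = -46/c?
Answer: -22596582119/62 ≈ -3.6446e+8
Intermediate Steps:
p = 7315 (p = 7275 + 40 = 7315)
l(O) = -48 - 6*O (l(O) = (8 + O)*(-6) = -48 - 6*O)
H = -7315 (H = -1*7315 = -7315)
(48398 + (g(-124) - 1*(-4645)))*(l(-82) + H) = (48398 + (-46/(-124) - 1*(-4645)))*((-48 - 6*(-82)) - 7315) = (48398 + (-46*(-1/124) + 4645))*((-48 + 492) - 7315) = (48398 + (23/62 + 4645))*(444 - 7315) = (48398 + 288013/62)*(-6871) = (3288689/62)*(-6871) = -22596582119/62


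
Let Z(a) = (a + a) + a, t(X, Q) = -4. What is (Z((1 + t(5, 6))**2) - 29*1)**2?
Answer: 4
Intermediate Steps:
Z(a) = 3*a (Z(a) = 2*a + a = 3*a)
(Z((1 + t(5, 6))**2) - 29*1)**2 = (3*(1 - 4)**2 - 29*1)**2 = (3*(-3)**2 - 29)**2 = (3*9 - 29)**2 = (27 - 29)**2 = (-2)**2 = 4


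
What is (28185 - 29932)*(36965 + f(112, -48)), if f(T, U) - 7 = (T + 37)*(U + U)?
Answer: -39600996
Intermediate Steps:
f(T, U) = 7 + 2*U*(37 + T) (f(T, U) = 7 + (T + 37)*(U + U) = 7 + (37 + T)*(2*U) = 7 + 2*U*(37 + T))
(28185 - 29932)*(36965 + f(112, -48)) = (28185 - 29932)*(36965 + (7 + 74*(-48) + 2*112*(-48))) = -1747*(36965 + (7 - 3552 - 10752)) = -1747*(36965 - 14297) = -1747*22668 = -39600996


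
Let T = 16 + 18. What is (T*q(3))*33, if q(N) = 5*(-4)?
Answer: -22440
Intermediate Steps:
T = 34
q(N) = -20
(T*q(3))*33 = (34*(-20))*33 = -680*33 = -22440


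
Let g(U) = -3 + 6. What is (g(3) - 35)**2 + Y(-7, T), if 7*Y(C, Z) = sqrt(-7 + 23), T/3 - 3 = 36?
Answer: 7172/7 ≈ 1024.6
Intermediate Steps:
g(U) = 3
T = 117 (T = 9 + 3*36 = 9 + 108 = 117)
Y(C, Z) = 4/7 (Y(C, Z) = sqrt(-7 + 23)/7 = sqrt(16)/7 = (1/7)*4 = 4/7)
(g(3) - 35)**2 + Y(-7, T) = (3 - 35)**2 + 4/7 = (-32)**2 + 4/7 = 1024 + 4/7 = 7172/7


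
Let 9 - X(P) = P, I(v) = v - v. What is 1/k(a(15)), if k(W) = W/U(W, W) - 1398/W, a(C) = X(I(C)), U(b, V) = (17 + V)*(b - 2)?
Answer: -546/84785 ≈ -0.0064398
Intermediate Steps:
U(b, V) = (-2 + b)*(17 + V) (U(b, V) = (17 + V)*(-2 + b) = (-2 + b)*(17 + V))
I(v) = 0
X(P) = 9 - P
a(C) = 9 (a(C) = 9 - 1*0 = 9 + 0 = 9)
k(W) = -1398/W + W/(-34 + W**2 + 15*W) (k(W) = W/(-34 - 2*W + 17*W + W*W) - 1398/W = W/(-34 - 2*W + 17*W + W**2) - 1398/W = W/(-34 + W**2 + 15*W) - 1398/W = -1398/W + W/(-34 + W**2 + 15*W))
1/k(a(15)) = 1/((47532 - 20970*9 - 1397*9**2)/(9*(-34 + 9**2 + 15*9))) = 1/((47532 - 188730 - 1397*81)/(9*(-34 + 81 + 135))) = 1/((1/9)*(47532 - 188730 - 113157)/182) = 1/((1/9)*(1/182)*(-254355)) = 1/(-84785/546) = -546/84785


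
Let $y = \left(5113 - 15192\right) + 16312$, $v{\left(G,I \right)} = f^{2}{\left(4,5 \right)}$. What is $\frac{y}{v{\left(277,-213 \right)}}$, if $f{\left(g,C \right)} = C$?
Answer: $\frac{6233}{25} \approx 249.32$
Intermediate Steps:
$v{\left(G,I \right)} = 25$ ($v{\left(G,I \right)} = 5^{2} = 25$)
$y = 6233$ ($y = -10079 + 16312 = 6233$)
$\frac{y}{v{\left(277,-213 \right)}} = \frac{6233}{25}$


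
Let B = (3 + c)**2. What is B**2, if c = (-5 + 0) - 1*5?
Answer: 2401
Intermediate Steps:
c = -10 (c = -5 - 5 = -10)
B = 49 (B = (3 - 10)**2 = (-7)**2 = 49)
B**2 = 49**2 = 2401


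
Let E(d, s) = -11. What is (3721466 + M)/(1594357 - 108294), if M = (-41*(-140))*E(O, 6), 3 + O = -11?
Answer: 3658326/1486063 ≈ 2.4618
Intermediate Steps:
O = -14 (O = -3 - 11 = -14)
M = -63140 (M = -41*(-140)*(-11) = 5740*(-11) = -63140)
(3721466 + M)/(1594357 - 108294) = (3721466 - 63140)/(1594357 - 108294) = 3658326/1486063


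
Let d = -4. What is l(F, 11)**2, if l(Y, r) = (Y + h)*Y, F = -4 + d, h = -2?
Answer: 6400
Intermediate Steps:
F = -8 (F = -4 - 4 = -8)
l(Y, r) = Y*(-2 + Y) (l(Y, r) = (Y - 2)*Y = (-2 + Y)*Y = Y*(-2 + Y))
l(F, 11)**2 = (-8*(-2 - 8))**2 = (-8*(-10))**2 = 80**2 = 6400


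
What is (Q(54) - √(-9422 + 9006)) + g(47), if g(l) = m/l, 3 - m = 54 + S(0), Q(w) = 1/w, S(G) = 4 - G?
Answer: -2923/2538 - 4*I*√26 ≈ -1.1517 - 20.396*I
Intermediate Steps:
m = -55 (m = 3 - (54 + (4 - 1*0)) = 3 - (54 + (4 + 0)) = 3 - (54 + 4) = 3 - 1*58 = 3 - 58 = -55)
g(l) = -55/l
(Q(54) - √(-9422 + 9006)) + g(47) = (1/54 - √(-9422 + 9006)) - 55/47 = (1/54 - √(-416)) - 55*1/47 = (1/54 - 4*I*√26) - 55/47 = -2923/2538 - 4*I*√26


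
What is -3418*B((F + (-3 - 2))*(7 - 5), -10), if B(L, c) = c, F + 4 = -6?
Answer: 34180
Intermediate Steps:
F = -10 (F = -4 - 6 = -10)
-3418*B((F + (-3 - 2))*(7 - 5), -10) = -3418*(-10) = 34180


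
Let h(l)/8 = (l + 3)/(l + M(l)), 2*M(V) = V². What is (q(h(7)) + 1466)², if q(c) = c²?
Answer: 34154135975716/15752961 ≈ 2.1681e+6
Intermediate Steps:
M(V) = V²/2
h(l) = 8*(3 + l)/(l + l²/2) (h(l) = 8*((l + 3)/(l + l²/2)) = 8*((3 + l)/(l + l²/2)) = 8*(3 + l)/(l + l²/2))
(q(h(7)) + 1466)² = ((16*(3 + 7)/(7*(2 + 7)))² + 1466)² = ((16*(⅐)*10/9)² + 1466)² = ((16*(⅐)*(⅑)*10)² + 1466)² = ((160/63)² + 1466)² = (25600/3969 + 1466)² = (5844154/3969)² = 34154135975716/15752961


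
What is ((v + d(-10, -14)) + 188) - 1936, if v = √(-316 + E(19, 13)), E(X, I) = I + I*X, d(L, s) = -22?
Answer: -1770 + 2*I*√14 ≈ -1770.0 + 7.4833*I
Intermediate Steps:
v = 2*I*√14 (v = √(-316 + 13*(1 + 19)) = √(-316 + 13*20) = √(-316 + 260) = √(-56) = 2*I*√14 ≈ 7.4833*I)
((v + d(-10, -14)) + 188) - 1936 = ((2*I*√14 - 22) + 188) - 1936 = ((-22 + 2*I*√14) + 188) - 1936 = (166 + 2*I*√14) - 1936 = -1770 + 2*I*√14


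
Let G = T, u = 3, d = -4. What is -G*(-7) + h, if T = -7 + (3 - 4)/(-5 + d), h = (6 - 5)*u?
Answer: -407/9 ≈ -45.222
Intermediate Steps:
h = 3 (h = (6 - 5)*3 = 1*3 = 3)
T = -62/9 (T = -7 + (3 - 4)/(-5 - 4) = -7 - 1/(-9) = -7 - 1*(-⅑) = -7 + ⅑ = -62/9 ≈ -6.8889)
G = -62/9 ≈ -6.8889
-G*(-7) + h = -1*(-62/9)*(-7) + 3 = (62/9)*(-7) + 3 = -434/9 + 3 = -407/9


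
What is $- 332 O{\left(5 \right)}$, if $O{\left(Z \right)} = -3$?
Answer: $996$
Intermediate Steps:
$- 332 O{\left(5 \right)} = \left(-332\right) \left(-3\right) = 996$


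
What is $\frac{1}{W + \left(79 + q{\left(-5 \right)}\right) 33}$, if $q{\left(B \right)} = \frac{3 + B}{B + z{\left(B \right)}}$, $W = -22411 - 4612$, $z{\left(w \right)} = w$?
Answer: $- \frac{5}{122047} \approx -4.0968 \cdot 10^{-5}$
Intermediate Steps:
$W = -27023$ ($W = -22411 - 4612 = -27023$)
$q{\left(B \right)} = \frac{3 + B}{2 B}$ ($q{\left(B \right)} = \frac{3 + B}{B + B} = \frac{3 + B}{2 B}$)
$\frac{1}{W + \left(79 + q{\left(-5 \right)}\right) 33} = \frac{1}{-27023 + \left(79 + \frac{3 - 5}{2 \left(-5\right)}\right) 33} = \frac{1}{-27023 + \left(79 + \frac{1}{2} \left(- \frac{1}{5}\right) \left(-2\right)\right) 33} = \frac{1}{-27023 + \left(79 + \frac{1}{5}\right) 33} = \frac{1}{-27023 + \frac{396}{5} \cdot 33} = \frac{1}{-27023 + \frac{13068}{5}} = \frac{1}{- \frac{122047}{5}} = - \frac{5}{122047}$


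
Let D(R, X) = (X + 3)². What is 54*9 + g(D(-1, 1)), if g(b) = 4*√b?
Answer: 502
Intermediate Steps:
D(R, X) = (3 + X)²
54*9 + g(D(-1, 1)) = 54*9 + 4*√((3 + 1)²) = 486 + 4*√(4²) = 486 + 4*√16 = 486 + 4*4 = 486 + 16 = 502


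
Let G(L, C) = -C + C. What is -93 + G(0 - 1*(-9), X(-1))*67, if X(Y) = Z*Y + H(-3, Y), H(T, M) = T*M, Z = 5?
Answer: -93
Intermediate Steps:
H(T, M) = M*T
X(Y) = 2*Y (X(Y) = 5*Y + Y*(-3) = 5*Y - 3*Y = 2*Y)
G(L, C) = 0
-93 + G(0 - 1*(-9), X(-1))*67 = -93 + 0*67 = -93 + 0 = -93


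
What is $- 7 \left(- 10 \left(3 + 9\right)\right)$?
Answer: $840$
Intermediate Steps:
$- 7 \left(- 10 \left(3 + 9\right)\right) = - 7 \left(\left(-10\right) 12\right) = \left(-7\right) \left(-120\right) = 840$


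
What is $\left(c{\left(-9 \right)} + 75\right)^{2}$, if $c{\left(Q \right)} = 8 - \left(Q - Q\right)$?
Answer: $6889$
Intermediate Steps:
$c{\left(Q \right)} = 8$ ($c{\left(Q \right)} = 8 - 0 = 8 + 0 = 8$)
$\left(c{\left(-9 \right)} + 75\right)^{2} = \left(8 + 75\right)^{2} = 83^{2} = 6889$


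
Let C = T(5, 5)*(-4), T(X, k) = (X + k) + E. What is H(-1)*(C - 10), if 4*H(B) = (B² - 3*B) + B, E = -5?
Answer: -45/2 ≈ -22.500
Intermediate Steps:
T(X, k) = -5 + X + k (T(X, k) = (X + k) - 5 = -5 + X + k)
H(B) = -B/2 + B²/4 (H(B) = ((B² - 3*B) + B)/4 = (B² - 2*B)/4 = -B/2 + B²/4)
C = -20 (C = (-5 + 5 + 5)*(-4) = 5*(-4) = -20)
H(-1)*(C - 10) = ((¼)*(-1)*(-2 - 1))*(-20 - 10) = ((¼)*(-1)*(-3))*(-30) = (¾)*(-30) = -45/2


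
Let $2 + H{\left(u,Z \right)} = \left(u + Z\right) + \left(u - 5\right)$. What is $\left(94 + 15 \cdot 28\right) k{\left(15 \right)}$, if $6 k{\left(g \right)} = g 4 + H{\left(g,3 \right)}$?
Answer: $\frac{22102}{3} \approx 7367.3$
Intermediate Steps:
$H{\left(u,Z \right)} = -7 + Z + 2 u$ ($H{\left(u,Z \right)} = -2 + \left(\left(u + Z\right) + \left(u - 5\right)\right) = -2 + \left(\left(Z + u\right) + \left(-5 + u\right)\right) = -2 + \left(-5 + Z + 2 u\right) = -7 + Z + 2 u$)
$k{\left(g \right)} = - \frac{2}{3} + g$ ($k{\left(g \right)} = \frac{g 4 + \left(-7 + 3 + 2 g\right)}{6} = \frac{4 g + \left(-4 + 2 g\right)}{6} = \frac{-4 + 6 g}{6} = - \frac{2}{3} + g$)
$\left(94 + 15 \cdot 28\right) k{\left(15 \right)} = \left(94 + 15 \cdot 28\right) \left(- \frac{2}{3} + 15\right) = \left(94 + 420\right) \frac{43}{3} = 514 \cdot \frac{43}{3} = \frac{22102}{3}$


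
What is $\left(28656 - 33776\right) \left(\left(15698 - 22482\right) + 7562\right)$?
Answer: $-3983360$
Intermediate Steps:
$\left(28656 - 33776\right) \left(\left(15698 - 22482\right) + 7562\right) = - 5120 \left(-6784 + 7562\right) = \left(-5120\right) 778 = -3983360$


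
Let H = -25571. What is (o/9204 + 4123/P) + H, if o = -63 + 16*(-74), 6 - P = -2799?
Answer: -220045894121/8605740 ≈ -25570.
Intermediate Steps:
P = 2805 (P = 6 - 1*(-2799) = 6 + 2799 = 2805)
o = -1247 (o = -63 - 1184 = -1247)
(o/9204 + 4123/P) + H = (-1247/9204 + 4123/2805) - 25571 = 11483419/8605740 - 25571 = -220045894121/8605740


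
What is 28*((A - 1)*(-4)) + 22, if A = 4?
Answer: -314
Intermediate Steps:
28*((A - 1)*(-4)) + 22 = 28*((4 - 1)*(-4)) + 22 = 28*(3*(-4)) + 22 = 28*(-12) + 22 = -336 + 22 = -314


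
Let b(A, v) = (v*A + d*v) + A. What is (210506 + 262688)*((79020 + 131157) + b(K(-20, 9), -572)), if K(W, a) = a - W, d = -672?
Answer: 273507078388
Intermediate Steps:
b(A, v) = A - 672*v + A*v (b(A, v) = (v*A - 672*v) + A = (A*v - 672*v) + A = (-672*v + A*v) + A = A - 672*v + A*v)
(210506 + 262688)*((79020 + 131157) + b(K(-20, 9), -572)) = (210506 + 262688)*((79020 + 131157) + ((9 - 1*(-20)) - 672*(-572) + (9 - 1*(-20))*(-572))) = 473194*(210177 + ((9 + 20) + 384384 + (9 + 20)*(-572))) = 473194*(210177 + (29 + 384384 + 29*(-572))) = 473194*(210177 + (29 + 384384 - 16588)) = 473194*(210177 + 367825) = 473194*578002 = 273507078388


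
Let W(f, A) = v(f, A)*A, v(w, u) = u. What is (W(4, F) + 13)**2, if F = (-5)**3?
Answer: 244547044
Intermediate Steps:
F = -125
W(f, A) = A**2 (W(f, A) = A*A = A**2)
(W(4, F) + 13)**2 = ((-125)**2 + 13)**2 = (15625 + 13)**2 = 15638**2 = 244547044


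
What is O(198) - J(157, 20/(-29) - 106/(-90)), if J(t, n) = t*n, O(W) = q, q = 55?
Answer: -28234/1305 ≈ -21.635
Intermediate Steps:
O(W) = 55
J(t, n) = n*t
O(198) - J(157, 20/(-29) - 106/(-90)) = 55 - (20/(-29) - 106/(-90))*157 = 55 - (20*(-1/29) - 106*(-1/90))*157 = 55 - (-20/29 + 53/45)*157 = 55 - 637*157/1305 = 55 - 1*100009/1305 = 55 - 100009/1305 = -28234/1305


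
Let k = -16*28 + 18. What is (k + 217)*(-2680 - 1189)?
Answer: 824097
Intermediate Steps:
k = -430 (k = -448 + 18 = -430)
(k + 217)*(-2680 - 1189) = (-430 + 217)*(-2680 - 1189) = -213*(-3869) = 824097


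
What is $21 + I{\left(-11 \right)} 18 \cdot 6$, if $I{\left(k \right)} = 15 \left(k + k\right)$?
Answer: $-35619$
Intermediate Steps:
$I{\left(k \right)} = 30 k$ ($I{\left(k \right)} = 15 \cdot 2 k = 30 k$)
$21 + I{\left(-11 \right)} 18 \cdot 6 = 21 + 30 \left(-11\right) 18 \cdot 6 = 21 - 35640 = -35619$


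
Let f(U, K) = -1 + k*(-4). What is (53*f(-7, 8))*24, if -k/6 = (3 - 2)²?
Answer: 29256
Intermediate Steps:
k = -6 (k = -6*(3 - 2)² = -6*1² = -6*1 = -6)
f(U, K) = 23 (f(U, K) = -1 - 6*(-4) = -1 + 24 = 23)
(53*f(-7, 8))*24 = (53*23)*24 = 1219*24 = 29256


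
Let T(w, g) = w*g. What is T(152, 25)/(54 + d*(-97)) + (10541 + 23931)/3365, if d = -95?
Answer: 332307968/31190185 ≈ 10.654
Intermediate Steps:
T(w, g) = g*w
T(152, 25)/(54 + d*(-97)) + (10541 + 23931)/3365 = (25*152)/(54 - 95*(-97)) + (10541 + 23931)/3365 = 3800/(54 + 9215) + 34472*(1/3365) = 3800/9269 + 34472/3365 = 332307968/31190185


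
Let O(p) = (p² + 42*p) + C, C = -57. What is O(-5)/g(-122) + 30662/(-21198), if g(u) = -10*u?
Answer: -10634389/6465390 ≈ -1.6448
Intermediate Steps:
O(p) = -57 + p² + 42*p (O(p) = (p² + 42*p) - 57 = -57 + p² + 42*p)
O(-5)/g(-122) + 30662/(-21198) = (-57 + (-5)² + 42*(-5))/((-10*(-122))) + 30662/(-21198) = (-57 + 25 - 210)/1220 + 30662*(-1/21198) = -242*1/1220 - 15331/10599 = -121/610 - 15331/10599 = -10634389/6465390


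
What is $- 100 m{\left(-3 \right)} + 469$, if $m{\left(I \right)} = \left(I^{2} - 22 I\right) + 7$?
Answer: $-7731$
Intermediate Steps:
$m{\left(I \right)} = 7 + I^{2} - 22 I$
$- 100 m{\left(-3 \right)} + 469 = - 100 \left(7 + \left(-3\right)^{2} - -66\right) + 469 = - 100 \left(7 + 9 + 66\right) + 469 = \left(-100\right) 82 + 469 = -8200 + 469 = -7731$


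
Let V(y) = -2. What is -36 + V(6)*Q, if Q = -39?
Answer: 42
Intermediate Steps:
-36 + V(6)*Q = -36 - 2*(-39) = -36 + 78 = 42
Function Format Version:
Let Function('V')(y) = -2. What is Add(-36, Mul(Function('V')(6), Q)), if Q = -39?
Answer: 42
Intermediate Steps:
Add(-36, Mul(Function('V')(6), Q)) = Add(-36, Mul(-2, -39)) = Add(-36, 78) = 42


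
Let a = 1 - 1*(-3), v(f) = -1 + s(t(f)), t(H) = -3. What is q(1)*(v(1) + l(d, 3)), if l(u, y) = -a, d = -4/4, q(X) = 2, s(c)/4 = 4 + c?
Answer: -2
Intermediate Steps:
s(c) = 16 + 4*c (s(c) = 4*(4 + c) = 16 + 4*c)
d = -1 (d = -4*¼ = -1)
v(f) = 3 (v(f) = -1 + (16 + 4*(-3)) = -1 + (16 - 12) = -1 + 4 = 3)
a = 4 (a = 1 + 3 = 4)
l(u, y) = -4 (l(u, y) = -1*4 = -4)
q(1)*(v(1) + l(d, 3)) = 2*(3 - 4) = 2*(-1) = -2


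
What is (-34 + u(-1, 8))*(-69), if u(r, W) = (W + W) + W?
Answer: 690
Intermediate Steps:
u(r, W) = 3*W (u(r, W) = 2*W + W = 3*W)
(-34 + u(-1, 8))*(-69) = (-34 + 3*8)*(-69) = (-34 + 24)*(-69) = -10*(-69) = 690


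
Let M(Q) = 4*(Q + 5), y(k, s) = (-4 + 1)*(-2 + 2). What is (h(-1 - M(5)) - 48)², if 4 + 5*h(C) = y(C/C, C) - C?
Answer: 41209/25 ≈ 1648.4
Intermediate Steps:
y(k, s) = 0 (y(k, s) = -3*0 = 0)
M(Q) = 20 + 4*Q (M(Q) = 4*(5 + Q) = 20 + 4*Q)
h(C) = -⅘ - C/5 (h(C) = -⅘ + (0 - C)/5 = -⅘ + (-C)/5 = -⅘ - C/5)
(h(-1 - M(5)) - 48)² = ((-⅘ - (-1 - (20 + 4*5))/5) - 48)² = ((-⅘ - (-1 - (20 + 20))/5) - 48)² = ((-⅘ - (-1 - 1*40)/5) - 48)² = ((-⅘ - (-1 - 40)/5) - 48)² = ((-⅘ - ⅕*(-41)) - 48)² = ((-⅘ + 41/5) - 48)² = (37/5 - 48)² = (-203/5)² = 41209/25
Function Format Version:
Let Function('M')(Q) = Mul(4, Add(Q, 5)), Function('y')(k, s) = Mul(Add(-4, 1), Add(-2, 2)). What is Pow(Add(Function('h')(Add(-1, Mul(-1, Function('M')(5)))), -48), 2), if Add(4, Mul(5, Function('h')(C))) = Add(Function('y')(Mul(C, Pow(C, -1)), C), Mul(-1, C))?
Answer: Rational(41209, 25) ≈ 1648.4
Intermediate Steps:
Function('y')(k, s) = 0 (Function('y')(k, s) = Mul(-3, 0) = 0)
Function('M')(Q) = Add(20, Mul(4, Q)) (Function('M')(Q) = Mul(4, Add(5, Q)) = Add(20, Mul(4, Q)))
Function('h')(C) = Add(Rational(-4, 5), Mul(Rational(-1, 5), C)) (Function('h')(C) = Add(Rational(-4, 5), Mul(Rational(1, 5), Add(0, Mul(-1, C)))) = Add(Rational(-4, 5), Mul(Rational(1, 5), Mul(-1, C))) = Add(Rational(-4, 5), Mul(Rational(-1, 5), C)))
Pow(Add(Function('h')(Add(-1, Mul(-1, Function('M')(5)))), -48), 2) = Pow(Add(Add(Rational(-4, 5), Mul(Rational(-1, 5), Add(-1, Mul(-1, Add(20, Mul(4, 5)))))), -48), 2) = Pow(Add(Add(Rational(-4, 5), Mul(Rational(-1, 5), Add(-1, Mul(-1, Add(20, 20))))), -48), 2) = Pow(Add(Add(Rational(-4, 5), Mul(Rational(-1, 5), Add(-1, Mul(-1, 40)))), -48), 2) = Pow(Add(Add(Rational(-4, 5), Mul(Rational(-1, 5), Add(-1, -40))), -48), 2) = Pow(Add(Add(Rational(-4, 5), Mul(Rational(-1, 5), -41)), -48), 2) = Pow(Add(Add(Rational(-4, 5), Rational(41, 5)), -48), 2) = Pow(Add(Rational(37, 5), -48), 2) = Pow(Rational(-203, 5), 2) = Rational(41209, 25)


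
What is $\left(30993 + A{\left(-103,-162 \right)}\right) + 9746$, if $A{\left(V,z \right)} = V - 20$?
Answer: $40616$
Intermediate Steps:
$A{\left(V,z \right)} = -20 + V$
$\left(30993 + A{\left(-103,-162 \right)}\right) + 9746 = \left(30993 - 123\right) + 9746 = 30870 + 9746 = 40616$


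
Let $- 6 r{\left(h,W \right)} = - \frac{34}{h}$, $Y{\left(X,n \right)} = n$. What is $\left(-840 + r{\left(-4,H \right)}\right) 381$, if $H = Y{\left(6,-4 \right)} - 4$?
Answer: $- \frac{1282319}{4} \approx -3.2058 \cdot 10^{5}$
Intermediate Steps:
$H = -8$ ($H = -4 - 4 = -8$)
$r{\left(h,W \right)} = \frac{17}{3 h}$ ($r{\left(h,W \right)} = - \frac{\left(-34\right) \frac{1}{h}}{6} = \frac{17}{3 h}$)
$\left(-840 + r{\left(-4,H \right)}\right) 381 = \left(-840 + \frac{17}{3 \left(-4\right)}\right) 381 = \left(-840 + \frac{17}{3} \left(- \frac{1}{4}\right)\right) 381 = \left(-840 - \frac{17}{12}\right) 381 = \left(- \frac{10097}{12}\right) 381 = - \frac{1282319}{4}$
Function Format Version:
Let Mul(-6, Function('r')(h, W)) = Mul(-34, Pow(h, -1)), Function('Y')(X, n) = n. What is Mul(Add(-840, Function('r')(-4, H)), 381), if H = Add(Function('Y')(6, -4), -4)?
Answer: Rational(-1282319, 4) ≈ -3.2058e+5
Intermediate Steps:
H = -8 (H = Add(-4, -4) = -8)
Function('r')(h, W) = Mul(Rational(17, 3), Pow(h, -1)) (Function('r')(h, W) = Mul(Rational(-1, 6), Mul(-34, Pow(h, -1))) = Mul(Rational(17, 3), Pow(h, -1)))
Mul(Add(-840, Function('r')(-4, H)), 381) = Mul(Add(-840, Mul(Rational(17, 3), Pow(-4, -1))), 381) = Mul(Add(-840, Mul(Rational(17, 3), Rational(-1, 4))), 381) = Mul(Add(-840, Rational(-17, 12)), 381) = Mul(Rational(-10097, 12), 381) = Rational(-1282319, 4)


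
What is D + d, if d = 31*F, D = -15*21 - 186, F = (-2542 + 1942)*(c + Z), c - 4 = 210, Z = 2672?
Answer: -53680101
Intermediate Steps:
c = 214 (c = 4 + 210 = 214)
F = -1731600 (F = (-2542 + 1942)*(214 + 2672) = -600*2886 = -1731600)
D = -501 (D = -315 - 186 = -501)
d = -53679600 (d = 31*(-1731600) = -53679600)
D + d = -501 - 53679600 = -53680101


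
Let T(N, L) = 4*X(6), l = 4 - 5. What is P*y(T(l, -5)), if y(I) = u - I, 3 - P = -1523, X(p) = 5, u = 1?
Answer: -28994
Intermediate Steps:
l = -1
T(N, L) = 20 (T(N, L) = 4*5 = 20)
P = 1526 (P = 3 - 1*(-1523) = 3 + 1523 = 1526)
y(I) = 1 - I
P*y(T(l, -5)) = 1526*(1 - 1*20) = 1526*(1 - 20) = 1526*(-19) = -28994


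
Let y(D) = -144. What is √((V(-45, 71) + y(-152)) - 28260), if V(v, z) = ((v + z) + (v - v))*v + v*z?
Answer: 3*I*√3641 ≈ 181.02*I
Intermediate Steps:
V(v, z) = v*z + v*(v + z) (V(v, z) = ((v + z) + 0)*v + v*z = (v + z)*v + v*z = v*(v + z) + v*z = v*z + v*(v + z))
√((V(-45, 71) + y(-152)) - 28260) = √((-45*(-45 + 2*71) - 144) - 28260) = √((-45*(-45 + 142) - 144) - 28260) = √((-45*97 - 144) - 28260) = √((-4365 - 144) - 28260) = √(-4509 - 28260) = √(-32769) = 3*I*√3641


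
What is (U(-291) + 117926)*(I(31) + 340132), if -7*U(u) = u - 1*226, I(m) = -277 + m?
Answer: 280745496114/7 ≈ 4.0107e+10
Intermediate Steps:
U(u) = 226/7 - u/7 (U(u) = -(u - 1*226)/7 = -(u - 226)/7 = -(-226 + u)/7 = 226/7 - u/7)
(U(-291) + 117926)*(I(31) + 340132) = ((226/7 - ⅐*(-291)) + 117926)*((-277 + 31) + 340132) = ((226/7 + 291/7) + 117926)*(-246 + 340132) = (517/7 + 117926)*339886 = (825999/7)*339886 = 280745496114/7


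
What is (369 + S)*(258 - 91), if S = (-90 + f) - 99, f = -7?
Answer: 28891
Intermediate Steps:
S = -196 (S = (-90 - 7) - 99 = -97 - 99 = -196)
(369 + S)*(258 - 91) = (369 - 196)*(258 - 91) = 173*167 = 28891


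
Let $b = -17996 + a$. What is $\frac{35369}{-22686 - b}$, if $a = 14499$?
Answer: $- \frac{35369}{19189} \approx -1.8432$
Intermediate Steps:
$b = -3497$ ($b = -17996 + 14499 = -3497$)
$\frac{35369}{-22686 - b} = \frac{35369}{-22686 - -3497} = \frac{35369}{-22686 + 3497} = \frac{35369}{-19189} = 35369 \left(- \frac{1}{19189}\right) = - \frac{35369}{19189}$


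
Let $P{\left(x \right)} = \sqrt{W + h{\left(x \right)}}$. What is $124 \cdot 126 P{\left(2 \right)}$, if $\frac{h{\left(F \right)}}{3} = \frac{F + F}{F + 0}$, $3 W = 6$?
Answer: $31248 \sqrt{2} \approx 44191.0$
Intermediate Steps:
$W = 2$ ($W = \frac{1}{3} \cdot 6 = 2$)
$h{\left(F \right)} = 6$ ($h{\left(F \right)} = 3 \frac{F + F}{F + 0} = 3 \frac{2 F}{F} = 3 \cdot 2 = 6$)
$P{\left(x \right)} = 2 \sqrt{2}$ ($P{\left(x \right)} = \sqrt{2 + 6} = \sqrt{8} = 2 \sqrt{2}$)
$124 \cdot 126 P{\left(2 \right)} = 124 \cdot 126 \cdot 2 \sqrt{2} = 15624 \cdot 2 \sqrt{2} = 31248 \sqrt{2}$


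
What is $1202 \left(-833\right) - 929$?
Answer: $-1002195$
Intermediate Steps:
$1202 \left(-833\right) - 929 = -1001266 - 929 = -1002195$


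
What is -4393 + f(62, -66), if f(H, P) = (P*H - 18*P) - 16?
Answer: -7313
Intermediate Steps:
f(H, P) = -16 - 18*P + H*P (f(H, P) = (H*P - 18*P) - 16 = (-18*P + H*P) - 16 = -16 - 18*P + H*P)
-4393 + f(62, -66) = -4393 + (-16 - 18*(-66) + 62*(-66)) = -4393 + (-16 + 1188 - 4092) = -4393 - 2920 = -7313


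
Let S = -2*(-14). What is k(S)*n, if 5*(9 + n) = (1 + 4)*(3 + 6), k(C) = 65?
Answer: 0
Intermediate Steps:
S = 28
n = 0 (n = -9 + ((1 + 4)*(3 + 6))/5 = -9 + (5*9)/5 = -9 + (1/5)*45 = -9 + 9 = 0)
k(S)*n = 65*0 = 0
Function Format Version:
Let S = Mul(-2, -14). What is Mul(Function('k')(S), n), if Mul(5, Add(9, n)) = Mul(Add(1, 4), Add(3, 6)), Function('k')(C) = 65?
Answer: 0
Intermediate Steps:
S = 28
n = 0 (n = Add(-9, Mul(Rational(1, 5), Mul(Add(1, 4), Add(3, 6)))) = Add(-9, Mul(Rational(1, 5), Mul(5, 9))) = Add(-9, Mul(Rational(1, 5), 45)) = Add(-9, 9) = 0)
Mul(Function('k')(S), n) = Mul(65, 0) = 0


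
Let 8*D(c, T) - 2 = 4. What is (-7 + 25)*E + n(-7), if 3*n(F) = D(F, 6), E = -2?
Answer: -143/4 ≈ -35.750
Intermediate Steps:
D(c, T) = ¾ (D(c, T) = ¼ + (⅛)*4 = ¼ + ½ = ¾)
n(F) = ¼ (n(F) = (⅓)*(¾) = ¼)
(-7 + 25)*E + n(-7) = (-7 + 25)*(-2) + ¼ = 18*(-2) + ¼ = -36 + ¼ = -143/4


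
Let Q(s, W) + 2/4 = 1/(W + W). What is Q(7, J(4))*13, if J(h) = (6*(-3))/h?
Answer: -143/18 ≈ -7.9444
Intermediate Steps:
J(h) = -18/h
Q(s, W) = -½ + 1/(2*W) (Q(s, W) = -½ + 1/(W + W) = -½ + 1/(2*W))
Q(7, J(4))*13 = ((1 - (-18)/4)/(2*((-18/4))))*13 = ((1 - (-18)/4)/(2*((-18*¼))))*13 = ((1 - 1*(-9/2))/(2*(-9/2)))*13 = ((½)*(-2/9)*(1 + 9/2))*13 = ((½)*(-2/9)*(11/2))*13 = -11/18*13 = -143/18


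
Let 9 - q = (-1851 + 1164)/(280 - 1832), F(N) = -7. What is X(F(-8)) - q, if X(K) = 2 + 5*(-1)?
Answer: -17937/1552 ≈ -11.557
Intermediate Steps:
X(K) = -3 (X(K) = 2 - 5 = -3)
q = 13281/1552 (q = 9 - (-1851 + 1164)/(280 - 1832) = 9 - (-687)/(-1552) = 9 - (-687)*(-1)/1552 = 9 - 1*687/1552 = 9 - 687/1552 = 13281/1552 ≈ 8.5573)
X(F(-8)) - q = -3 - 1*13281/1552 = -3 - 13281/1552 = -17937/1552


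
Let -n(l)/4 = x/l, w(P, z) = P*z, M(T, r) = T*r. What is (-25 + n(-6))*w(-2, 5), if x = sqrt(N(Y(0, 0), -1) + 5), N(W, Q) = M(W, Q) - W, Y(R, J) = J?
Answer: 250 - 20*sqrt(5)/3 ≈ 235.09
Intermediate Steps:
N(W, Q) = -W + Q*W (N(W, Q) = W*Q - W = Q*W - W = -W + Q*W)
x = sqrt(5) (x = sqrt(0*(-1 - 1) + 5) = sqrt(0*(-2) + 5) = sqrt(0 + 5) = sqrt(5) ≈ 2.2361)
n(l) = -4*sqrt(5)/l
(-25 + n(-6))*w(-2, 5) = (-25 - 4*sqrt(5)/(-6))*(-2*5) = (-25 - 4*sqrt(5)*(-1/6))*(-10) = (-25 + 2*sqrt(5)/3)*(-10) = 250 - 20*sqrt(5)/3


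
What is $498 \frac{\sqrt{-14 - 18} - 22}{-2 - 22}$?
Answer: $\frac{913}{2} - 83 i \sqrt{2} \approx 456.5 - 117.38 i$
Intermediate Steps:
$498 \frac{\sqrt{-14 - 18} - 22}{-2 - 22} = 498 \frac{\sqrt{-32} - 22}{-24} = 498 \left(4 i \sqrt{2} - 22\right) \left(- \frac{1}{24}\right) = 498 \left(-22 + 4 i \sqrt{2}\right) \left(- \frac{1}{24}\right) = 498 \left(\frac{11}{12} - \frac{i \sqrt{2}}{6}\right) = \frac{913}{2} - 83 i \sqrt{2}$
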